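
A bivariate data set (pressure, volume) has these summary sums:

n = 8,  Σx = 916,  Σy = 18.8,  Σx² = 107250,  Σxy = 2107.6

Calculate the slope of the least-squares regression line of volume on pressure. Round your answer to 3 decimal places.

Sxx = Σx² − (Σx)²/n = 107250 − 104882 = 2368
Sxy = Σxy − (Σx)(Σy)/n = 2107.6 − 2152.6 = -45
b = Sxy/Sxx = -45/2368 = -0.019003

-0.019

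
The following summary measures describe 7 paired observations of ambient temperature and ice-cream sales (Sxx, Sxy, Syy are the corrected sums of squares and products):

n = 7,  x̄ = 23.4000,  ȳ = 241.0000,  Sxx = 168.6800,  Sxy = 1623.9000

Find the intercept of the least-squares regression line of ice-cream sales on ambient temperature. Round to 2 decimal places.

b = Sxy/Sxx = 1623.9/168.68 = 9.627105
a = ȳ − b·x̄ = 241 − 9.627105·23.4 = 15.725753

15.73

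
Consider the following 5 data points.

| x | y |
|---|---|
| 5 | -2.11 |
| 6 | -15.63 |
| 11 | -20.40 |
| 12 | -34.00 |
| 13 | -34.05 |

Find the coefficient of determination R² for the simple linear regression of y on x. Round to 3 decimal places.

n = 5, Σx = 47, Σy = -106.19, Σxy = -1179.38, Σx² = 495, Σy² = 2980.3115
Sxx = Σx² − (Σx)²/n = 495 − 441.8 = 53.2
Sxy = Σxy − (Σx)(Σy)/n = -1179.38 − (-998.186) = -181.194
Syy = Σy² − (Σy)²/n = 2980.3115 − 2255.26322 = 725.04828
R² = Sxy²/(Sxx·Syy) = (-181.194)²/(53.2·725.04828) = 0.851156

0.851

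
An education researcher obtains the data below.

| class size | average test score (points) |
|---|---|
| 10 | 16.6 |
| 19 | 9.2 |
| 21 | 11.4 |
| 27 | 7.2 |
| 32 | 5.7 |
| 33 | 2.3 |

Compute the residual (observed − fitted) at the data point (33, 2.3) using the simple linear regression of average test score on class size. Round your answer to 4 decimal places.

-1.3877

n = 6, Σx = 142, Σy = 52.4, Σxy = 1032.9, Σx² = 3744
Sxx = Σx² − (Σx)²/n = 3744 − 3360.666667 = 383.333333
Sxy = Σxy − (Σx)(Σy)/n = 1032.9 − 1240.133333 = -207.233333
b = Sxy/Sxx = -207.233333/383.333333 = -0.540609
a = ȳ − b·x̄ = 8.733333 − (-0.540609)·23.666667 = 21.527739
ŷ(33) = 21.527739 + (-0.540609)·33 = 3.687652
residual = y − ŷ = 2.3 − 3.687652 = -1.387652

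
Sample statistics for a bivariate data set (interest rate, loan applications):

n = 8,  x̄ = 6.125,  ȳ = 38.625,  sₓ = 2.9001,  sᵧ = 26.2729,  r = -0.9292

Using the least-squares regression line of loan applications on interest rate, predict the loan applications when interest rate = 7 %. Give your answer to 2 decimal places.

31.26

b = r · sᵧ/sₓ = -0.9292 · 26.2729/2.9001 = -8.417909
a = ȳ − b·x̄ = 38.625 − (-8.417909)·6.125 = 90.184694
ŷ(7) = a + b·7 = 90.184694 + (-8.417909)·7 = 31.259329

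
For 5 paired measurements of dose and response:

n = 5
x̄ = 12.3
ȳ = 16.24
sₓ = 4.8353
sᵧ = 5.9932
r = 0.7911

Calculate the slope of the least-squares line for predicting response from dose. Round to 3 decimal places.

0.981

b = r · sᵧ/sₓ = 0.7911 · 5.9932/4.8353 = 0.980543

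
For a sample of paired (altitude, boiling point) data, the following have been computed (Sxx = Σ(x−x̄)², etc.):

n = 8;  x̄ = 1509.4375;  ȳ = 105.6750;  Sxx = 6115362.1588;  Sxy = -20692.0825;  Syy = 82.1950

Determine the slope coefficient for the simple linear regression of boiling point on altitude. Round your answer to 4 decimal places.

-0.0034

b = Sxy/Sxx = -20692.0825/6115362.1588 = -0.003384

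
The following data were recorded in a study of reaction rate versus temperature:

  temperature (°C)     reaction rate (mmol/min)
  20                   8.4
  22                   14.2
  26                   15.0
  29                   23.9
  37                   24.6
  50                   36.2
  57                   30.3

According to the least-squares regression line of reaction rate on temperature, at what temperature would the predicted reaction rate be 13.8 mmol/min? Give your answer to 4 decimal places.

21.5175

n = 7, Σx = 241, Σy = 152.6, Σxy = 6010.8, Σx² = 9519
Sxx = Σx² − (Σx)²/n = 9519 − 8297.285714 = 1221.714286
Sxy = Σxy − (Σx)(Σy)/n = 6010.8 − 5253.8 = 757
b = Sxy/Sxx = 757/1221.714286 = 0.619621
a = ȳ − b·x̄ = 21.8 − 0.619621·34.428571 = 0.467329
Set a + b·x = 13.8: x = (13.8 − 0.467329) / 0.619621 = 21.517456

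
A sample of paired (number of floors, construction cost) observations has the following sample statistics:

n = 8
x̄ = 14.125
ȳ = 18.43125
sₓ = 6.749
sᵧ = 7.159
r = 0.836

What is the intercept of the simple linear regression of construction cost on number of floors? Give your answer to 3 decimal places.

5.905

b = r · sᵧ/sₓ = 0.836 · 7.159/6.749 = 0.886787
a = ȳ − b·x̄ = 18.43125 − 0.886787·14.125 = 5.905387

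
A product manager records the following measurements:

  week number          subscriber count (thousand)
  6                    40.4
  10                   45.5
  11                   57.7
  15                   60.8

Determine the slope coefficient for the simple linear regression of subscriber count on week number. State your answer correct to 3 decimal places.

n = 4, Σx = 42, Σy = 204.4, Σxy = 2244.1, Σx² = 482
Sxx = Σx² − (Σx)²/n = 482 − 441 = 41
Sxy = Σxy − (Σx)(Σy)/n = 2244.1 − 2146.2 = 97.9
b = Sxy/Sxx = 97.9/41 = 2.387805

2.388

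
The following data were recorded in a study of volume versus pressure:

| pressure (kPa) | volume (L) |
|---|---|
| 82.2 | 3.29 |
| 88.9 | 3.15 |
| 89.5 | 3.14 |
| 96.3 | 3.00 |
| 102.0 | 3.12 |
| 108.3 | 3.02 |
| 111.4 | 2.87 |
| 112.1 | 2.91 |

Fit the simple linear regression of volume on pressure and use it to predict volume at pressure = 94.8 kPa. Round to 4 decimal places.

3.1067

n = 8, Σx = 790.7, Σy = 24.5, Σxy = 2411.638, Σx² = 79053.25
Sxx = Σx² − (Σx)²/n = 79053.25 − 78150.81125 = 902.43875
Sxy = Σxy − (Σx)(Σy)/n = 2411.638 − 2421.51875 = -9.88075
b = Sxy/Sxx = -9.88075/902.43875 = -0.010949
a = ȳ − b·x̄ = 3.0625 − (-0.010949)·98.8375 = 4.144666
ŷ(94.8) = a + b·94.8 = 4.144666 + (-0.010949)·94.8 = 3.106706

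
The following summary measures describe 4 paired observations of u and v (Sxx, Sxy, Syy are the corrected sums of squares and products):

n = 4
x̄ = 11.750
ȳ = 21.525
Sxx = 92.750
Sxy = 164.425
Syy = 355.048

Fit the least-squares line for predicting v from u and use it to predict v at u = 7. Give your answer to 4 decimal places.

b = Sxy/Sxx = 164.425/92.75 = 1.772776
a = ȳ − b·x̄ = 21.525 − 1.772776·11.75 = 0.694879
ŷ(7) = a + b·7 = 0.694879 + 1.772776·7 = 13.104313

13.1043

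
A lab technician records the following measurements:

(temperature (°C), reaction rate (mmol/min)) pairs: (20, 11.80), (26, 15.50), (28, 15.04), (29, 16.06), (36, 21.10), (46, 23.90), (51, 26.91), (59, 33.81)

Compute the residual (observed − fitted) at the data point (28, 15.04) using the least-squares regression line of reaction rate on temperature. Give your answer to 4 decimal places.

n = 8, Σx = 295, Σy = 164.12, Σxy = 6752.06, Σx² = 12195
Sxx = Σx² − (Σx)²/n = 12195 − 10878.125 = 1316.875
Sxy = Σxy − (Σx)(Σy)/n = 6752.06 − 6051.925 = 700.135
b = Sxy/Sxx = 700.135/1316.875 = 0.531664
a = ȳ − b·x̄ = 20.515 − 0.531664·36.875 = 0.909891
ŷ(28) = 0.909891 + 0.531664·28 = 15.796482
residual = y − ŷ = 15.04 − 15.796482 = -0.756482

-0.7565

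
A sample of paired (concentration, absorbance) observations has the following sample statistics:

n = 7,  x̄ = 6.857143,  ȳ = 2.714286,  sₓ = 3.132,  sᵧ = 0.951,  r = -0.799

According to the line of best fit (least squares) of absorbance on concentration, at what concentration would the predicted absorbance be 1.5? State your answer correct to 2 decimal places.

b = r · sᵧ/sₓ = -0.799 · 0.951/3.132 = -0.242608
a = ȳ − b·x̄ = 2.714286 − (-0.242608)·6.857143 = 4.377885
Set a + b·x = 1.5: x = (1.5 − 4.377885) / (-0.242608) = 11.862274

11.86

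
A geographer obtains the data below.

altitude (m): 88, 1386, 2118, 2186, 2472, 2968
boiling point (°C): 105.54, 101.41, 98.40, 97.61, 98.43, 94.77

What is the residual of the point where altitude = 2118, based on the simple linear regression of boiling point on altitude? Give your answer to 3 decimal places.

-0.071

n = 6, Σx = 11218, Σy = 596.16, Σxy = 1096224.76, Σx² = 26113068
Sxx = Σx² − (Σx)²/n = 26113068 − 20973920.666667 = 5139147.333333
Sxy = Σxy − (Σx)(Σy)/n = 1096224.76 − 1114620.48 = -18395.72
b = Sxy/Sxx = -18395.72/5139147.333333 = -0.003580
a = ȳ − b·x̄ = 99.36 − (-0.003580)·1869.666667 = 106.052524
ŷ(2118) = 106.052524 + (-0.003580)·2118 = 98.471084
residual = y − ŷ = 98.40 − 98.471084 = -0.071084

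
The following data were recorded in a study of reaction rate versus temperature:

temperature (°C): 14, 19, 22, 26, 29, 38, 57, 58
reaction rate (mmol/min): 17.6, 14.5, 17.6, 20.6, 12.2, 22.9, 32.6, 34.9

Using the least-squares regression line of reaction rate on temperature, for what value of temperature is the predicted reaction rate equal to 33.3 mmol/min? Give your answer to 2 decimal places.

n = 8, Σx = 263, Σy = 172.9, Σxy = 6551.1, Σx² = 10615
Sxx = Σx² − (Σx)²/n = 10615 − 8646.125 = 1968.875
Sxy = Σxy − (Σx)(Σy)/n = 6551.1 − 5684.0875 = 867.0125
b = Sxy/Sxx = 867.0125/1968.875 = 0.440359
a = ȳ − b·x̄ = 21.6125 − 0.440359·32.875 = 7.135687
Set a + b·x = 33.3: x = (33.3 − 7.135687) / 0.440359 = 59.415824

59.42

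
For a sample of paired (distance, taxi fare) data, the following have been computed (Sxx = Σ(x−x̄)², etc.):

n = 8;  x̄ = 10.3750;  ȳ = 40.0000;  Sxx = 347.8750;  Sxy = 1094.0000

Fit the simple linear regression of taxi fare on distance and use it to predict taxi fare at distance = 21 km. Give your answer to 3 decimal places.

b = Sxy/Sxx = 1094/347.875 = 3.144808
a = ȳ − b·x̄ = 40 − 3.144808·10.375 = 7.372619
ŷ(21) = a + b·21 = 7.372619 + 3.144808·21 = 73.413582

73.414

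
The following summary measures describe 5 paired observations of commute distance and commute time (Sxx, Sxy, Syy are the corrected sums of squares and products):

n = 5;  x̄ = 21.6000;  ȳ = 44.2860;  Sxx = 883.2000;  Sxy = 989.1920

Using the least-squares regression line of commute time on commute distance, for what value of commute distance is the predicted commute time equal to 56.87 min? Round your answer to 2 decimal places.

b = Sxy/Sxx = 989.192/883.2 = 1.120009
a = ȳ − b·x̄ = 44.286 − 1.120009·21.6 = 20.093804
Set a + b·x = 56.87: x = (56.87 − 20.093804) / 1.120009 = 32.835623

32.84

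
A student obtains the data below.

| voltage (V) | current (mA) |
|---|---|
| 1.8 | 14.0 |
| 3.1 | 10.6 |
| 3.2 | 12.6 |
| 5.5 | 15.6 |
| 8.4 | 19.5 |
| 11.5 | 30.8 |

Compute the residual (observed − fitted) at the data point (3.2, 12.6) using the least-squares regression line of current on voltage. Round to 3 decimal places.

-0.219

n = 6, Σx = 33.5, Σy = 103.1, Σxy = 702.18, Σx² = 256.15
Sxx = Σx² − (Σx)²/n = 256.15 − 187.041667 = 69.108333
Sxy = Σxy − (Σx)(Σy)/n = 702.18 − 575.641667 = 126.538333
b = Sxy/Sxx = 126.538333/69.108333 = 1.831014
a = ȳ − b·x̄ = 17.183333 − 1.831014·5.583333 = 6.960171
ŷ(3.2) = 6.960171 + 1.831014·3.2 = 12.819416
residual = y − ŷ = 12.6 − 12.819416 = -0.219416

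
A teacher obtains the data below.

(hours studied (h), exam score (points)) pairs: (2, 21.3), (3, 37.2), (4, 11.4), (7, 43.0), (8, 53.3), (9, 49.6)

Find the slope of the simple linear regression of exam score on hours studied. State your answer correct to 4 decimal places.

4.4988

n = 6, Σx = 33, Σy = 215.8, Σxy = 1373.6, Σx² = 223
Sxx = Σx² − (Σx)²/n = 223 − 181.5 = 41.5
Sxy = Σxy − (Σx)(Σy)/n = 1373.6 − 1186.9 = 186.7
b = Sxy/Sxx = 186.7/41.5 = 4.498795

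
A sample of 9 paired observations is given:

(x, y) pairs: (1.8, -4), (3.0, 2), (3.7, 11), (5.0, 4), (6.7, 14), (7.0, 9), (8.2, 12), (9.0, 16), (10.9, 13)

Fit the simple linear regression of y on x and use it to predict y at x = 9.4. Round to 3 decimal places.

n = 9, Σx = 55.3, Σy = 77, Σxy = 600.4, Σx² = 411.87
Sxx = Σx² − (Σx)²/n = 411.87 − 339.787778 = 72.082222
Sxy = Σxy − (Σx)(Σy)/n = 600.4 − 473.122222 = 127.277778
b = Sxy/Sxx = 127.277778/72.082222 = 1.765730
a = ȳ − b·x̄ = 8.555556 − 1.765730·6.144444 = -2.293877
ŷ(9.4) = a + b·9.4 = -2.293877 + 1.765730·9.4 = 14.303989

14.304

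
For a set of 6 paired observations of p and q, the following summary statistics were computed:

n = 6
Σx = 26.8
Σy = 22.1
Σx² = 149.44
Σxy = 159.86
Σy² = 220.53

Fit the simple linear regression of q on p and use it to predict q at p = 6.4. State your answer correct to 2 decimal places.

Sxx = Σx² − (Σx)²/n = 149.44 − 119.706667 = 29.733333
Sxy = Σxy − (Σx)(Σy)/n = 159.86 − 98.713333 = 61.146667
b = Sxy/Sxx = 61.146667/29.733333 = 2.056502
a = ȳ − b·x̄ = 3.683333 − 2.056502·4.466667 = -5.502377
ŷ(6.4) = a + b·6.4 = -5.502377 + 2.056502·6.4 = 7.659238

7.66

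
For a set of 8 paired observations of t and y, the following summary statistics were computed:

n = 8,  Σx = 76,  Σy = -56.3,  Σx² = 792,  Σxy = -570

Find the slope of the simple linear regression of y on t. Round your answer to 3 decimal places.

Sxx = Σx² − (Σx)²/n = 792 − 722 = 70
Sxy = Σxy − (Σx)(Σy)/n = -570 − (-534.85) = -35.15
b = Sxy/Sxx = -35.15/70 = -0.502143

-0.502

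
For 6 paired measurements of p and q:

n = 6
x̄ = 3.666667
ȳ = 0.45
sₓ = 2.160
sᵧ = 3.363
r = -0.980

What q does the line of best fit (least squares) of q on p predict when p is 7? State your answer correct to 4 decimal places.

-4.6360

b = r · sᵧ/sₓ = -0.98 · 3.363/2.16 = -1.525806
a = ȳ − b·x̄ = 0.45 − (-1.525806)·3.666667 = 6.044621
ŷ(7) = a + b·7 = 6.044621 + (-1.525806)·7 = -4.636018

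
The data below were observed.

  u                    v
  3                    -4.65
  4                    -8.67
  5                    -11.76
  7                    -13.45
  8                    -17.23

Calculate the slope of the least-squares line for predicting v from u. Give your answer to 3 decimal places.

-2.228

n = 5, Σx = 27, Σy = -55.76, Σxy = -339.42, Σx² = 163
Sxx = Σx² − (Σx)²/n = 163 − 145.8 = 17.2
Sxy = Σxy − (Σx)(Σy)/n = -339.42 − (-301.104) = -38.316
b = Sxy/Sxx = -38.316/17.2 = -2.227674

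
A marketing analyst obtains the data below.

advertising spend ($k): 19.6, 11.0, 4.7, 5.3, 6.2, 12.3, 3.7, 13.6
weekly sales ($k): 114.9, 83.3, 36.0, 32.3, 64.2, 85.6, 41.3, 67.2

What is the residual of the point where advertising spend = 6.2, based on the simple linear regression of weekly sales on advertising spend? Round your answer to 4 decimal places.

14.4744

n = 8, Σx = 76.4, Σy = 524.8, Σxy = 6026.38, Σx² = 943.72
Sxx = Σx² − (Σx)²/n = 943.72 − 729.62 = 214.1
Sxy = Σxy − (Σx)(Σy)/n = 6026.38 − 5011.84 = 1014.54
b = Sxy/Sxx = 1014.54/214.1 = 4.738627
a = ȳ − b·x̄ = 65.6 − 4.738627·9.55 = 20.346114
ŷ(6.2) = 20.346114 + 4.738627·6.2 = 49.725600
residual = y − ŷ = 64.2 − 49.725600 = 14.474400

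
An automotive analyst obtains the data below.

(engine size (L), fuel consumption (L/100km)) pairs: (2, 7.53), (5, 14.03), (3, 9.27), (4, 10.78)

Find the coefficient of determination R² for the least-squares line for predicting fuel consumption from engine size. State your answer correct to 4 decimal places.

0.9665

n = 4, Σx = 14, Σy = 41.61, Σxy = 156.14, Σx² = 54, Σy² = 455.6831
Sxx = Σx² − (Σx)²/n = 54 − 49 = 5
Sxy = Σxy − (Σx)(Σy)/n = 156.14 − 145.635 = 10.505
Syy = Σy² − (Σy)²/n = 455.6831 − 432.848025 = 22.835075
R² = Sxy²/(Sxx·Syy) = (10.505)²/(5·22.835075) = 0.966540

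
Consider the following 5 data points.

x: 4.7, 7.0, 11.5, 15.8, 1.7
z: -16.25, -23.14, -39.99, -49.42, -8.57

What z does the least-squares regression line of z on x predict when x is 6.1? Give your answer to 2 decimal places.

n = 5, Σx = 40.7, Σy = -137.37, Σxy = -1493.645, Σx² = 455.87
Sxx = Σx² − (Σx)²/n = 455.87 − 331.298 = 124.572
Sxy = Σxy − (Σx)(Σy)/n = -1493.645 − (-1118.1918) = -375.4532
b = Sxy/Sxx = -375.4532/124.572 = -3.013945
a = ȳ − b·x̄ = -27.474 − (-3.013945)·8.14 = -2.940485
ŷ(6.1) = a + b·6.1 = -2.940485 + (-3.013945)·6.1 = -21.325551

-21.33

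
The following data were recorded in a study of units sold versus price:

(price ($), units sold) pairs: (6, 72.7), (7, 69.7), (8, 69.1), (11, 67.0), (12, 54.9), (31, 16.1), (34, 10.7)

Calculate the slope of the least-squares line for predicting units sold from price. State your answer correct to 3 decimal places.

n = 7, Σx = 109, Σy = 360.2, Σxy = 3735.6, Σx² = 2531
Sxx = Σx² − (Σx)²/n = 2531 − 1697.285714 = 833.714286
Sxy = Σxy − (Σx)(Σy)/n = 3735.6 − 5608.828571 = -1873.228571
b = Sxy/Sxx = -1873.228571/833.714286 = -2.246847

-2.247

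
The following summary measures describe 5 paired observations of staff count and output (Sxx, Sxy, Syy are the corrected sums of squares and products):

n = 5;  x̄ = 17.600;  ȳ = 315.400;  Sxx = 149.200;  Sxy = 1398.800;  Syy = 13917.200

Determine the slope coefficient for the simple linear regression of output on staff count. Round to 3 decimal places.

9.375

b = Sxy/Sxx = 1398.8/149.2 = 9.375335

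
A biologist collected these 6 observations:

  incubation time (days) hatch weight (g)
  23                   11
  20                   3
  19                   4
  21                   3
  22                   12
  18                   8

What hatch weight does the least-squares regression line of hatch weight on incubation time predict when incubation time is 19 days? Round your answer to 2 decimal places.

5.16

n = 6, Σx = 123, Σy = 41, Σxy = 860, Σx² = 2539
Sxx = Σx² − (Σx)²/n = 2539 − 2521.5 = 17.5
Sxy = Σxy − (Σx)(Σy)/n = 860 − 840.5 = 19.5
b = Sxy/Sxx = 19.5/17.5 = 1.114286
a = ȳ − b·x̄ = 6.833333 − 1.114286·20.5 = -16.009524
ŷ(19) = a + b·19 = -16.009524 + 1.114286·19 = 5.161905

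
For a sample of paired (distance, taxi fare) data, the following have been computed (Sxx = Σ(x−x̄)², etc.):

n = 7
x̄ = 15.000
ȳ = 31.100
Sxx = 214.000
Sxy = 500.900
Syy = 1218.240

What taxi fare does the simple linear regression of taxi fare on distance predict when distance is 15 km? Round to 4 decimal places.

b = Sxy/Sxx = 500.9/214 = 2.340654
a = ȳ − b·x̄ = 31.1 − 2.340654·15 = -4.009813
ŷ(15) = a + b·15 = -4.009813 + 2.340654·15 = 31.1

31.1000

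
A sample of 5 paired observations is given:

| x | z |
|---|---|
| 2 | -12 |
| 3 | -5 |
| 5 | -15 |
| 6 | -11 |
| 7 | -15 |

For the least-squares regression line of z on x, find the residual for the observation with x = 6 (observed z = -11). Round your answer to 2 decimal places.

n = 5, Σx = 23, Σy = -58, Σxy = -285, Σx² = 123
Sxx = Σx² − (Σx)²/n = 123 − 105.8 = 17.2
Sxy = Σxy − (Σx)(Σy)/n = -285 − (-266.8) = -18.2
b = Sxy/Sxx = -18.2/17.2 = -1.058140
a = ȳ − b·x̄ = -11.6 − (-1.058140)·4.6 = -6.732558
ŷ(6) = -6.732558 + (-1.058140)·6 = -13.081395
residual = y − ŷ = -11 − (-13.081395) = 2.081395

2.08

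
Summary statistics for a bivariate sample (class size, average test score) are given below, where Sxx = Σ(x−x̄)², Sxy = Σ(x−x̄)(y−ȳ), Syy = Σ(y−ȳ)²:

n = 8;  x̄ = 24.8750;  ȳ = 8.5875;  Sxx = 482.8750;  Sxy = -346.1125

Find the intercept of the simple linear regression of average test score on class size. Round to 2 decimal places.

26.42

b = Sxy/Sxx = -346.1125/482.875 = -0.716775
a = ȳ − b·x̄ = 8.5875 − (-0.716775)·24.875 = 26.417266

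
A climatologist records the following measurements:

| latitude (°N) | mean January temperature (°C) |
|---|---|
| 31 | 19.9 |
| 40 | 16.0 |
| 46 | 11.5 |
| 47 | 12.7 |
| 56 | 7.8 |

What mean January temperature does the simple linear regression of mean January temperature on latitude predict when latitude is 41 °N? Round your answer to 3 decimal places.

n = 5, Σx = 220, Σy = 67.9, Σxy = 2819.6, Σx² = 10022
Sxx = Σx² − (Σx)²/n = 10022 − 9680 = 342
Sxy = Σxy − (Σx)(Σy)/n = 2819.6 − 2987.6 = -168
b = Sxy/Sxx = -168/342 = -0.491228
a = ȳ − b·x̄ = 13.58 − (-0.491228)·44 = 35.194035
ŷ(41) = a + b·41 = 35.194035 + (-0.491228)·41 = 15.053684

15.054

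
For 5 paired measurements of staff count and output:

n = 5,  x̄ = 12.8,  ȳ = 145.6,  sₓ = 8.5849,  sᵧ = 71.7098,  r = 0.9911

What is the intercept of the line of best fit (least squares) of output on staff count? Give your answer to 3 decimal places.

b = r · sᵧ/sₓ = 0.9911 · 71.7098/8.5849 = 8.278673
a = ȳ − b·x̄ = 145.6 − 8.278673·12.8 = 39.632981

39.633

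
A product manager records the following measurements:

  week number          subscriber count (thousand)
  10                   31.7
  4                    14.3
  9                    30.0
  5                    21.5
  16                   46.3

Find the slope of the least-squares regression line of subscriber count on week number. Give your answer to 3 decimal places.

n = 5, Σx = 44, Σy = 143.8, Σxy = 1492.5, Σx² = 478
Sxx = Σx² − (Σx)²/n = 478 − 387.2 = 90.8
Sxy = Σxy − (Σx)(Σy)/n = 1492.5 − 1265.44 = 227.06
b = Sxy/Sxx = 227.06/90.8 = 2.500661

2.501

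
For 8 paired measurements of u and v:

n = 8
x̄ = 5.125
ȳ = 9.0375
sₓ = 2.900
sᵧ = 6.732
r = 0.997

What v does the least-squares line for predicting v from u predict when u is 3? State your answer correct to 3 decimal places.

b = r · sᵧ/sₓ = 0.997 · 6.732/2.9 = 2.314415
a = ȳ − b·x̄ = 9.0375 − 2.314415·5.125 = -2.823878
ŷ(3) = a + b·3 = -2.823878 + 2.314415·3 = 4.119368

4.119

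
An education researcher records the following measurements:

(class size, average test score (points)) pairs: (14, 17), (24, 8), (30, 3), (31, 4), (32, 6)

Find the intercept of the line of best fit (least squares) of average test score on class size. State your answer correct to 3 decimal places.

26.201

n = 5, Σx = 131, Σy = 38, Σxy = 836, Σx² = 3657
Sxx = Σx² − (Σx)²/n = 3657 − 3432.2 = 224.8
Sxy = Σxy − (Σx)(Σy)/n = 836 − 995.6 = -159.6
b = Sxy/Sxx = -159.6/224.8 = -0.709964
a = ȳ − b·x̄ = 7.6 − (-0.709964)·26.2 = 26.201068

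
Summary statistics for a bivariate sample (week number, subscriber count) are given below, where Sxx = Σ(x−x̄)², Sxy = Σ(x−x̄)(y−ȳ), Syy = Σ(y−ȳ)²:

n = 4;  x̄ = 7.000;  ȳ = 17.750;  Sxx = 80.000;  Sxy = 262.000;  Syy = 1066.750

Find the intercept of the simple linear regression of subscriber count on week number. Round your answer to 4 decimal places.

b = Sxy/Sxx = 262/80 = 3.275
a = ȳ − b·x̄ = 17.75 − 3.275·7 = -5.175

-5.1750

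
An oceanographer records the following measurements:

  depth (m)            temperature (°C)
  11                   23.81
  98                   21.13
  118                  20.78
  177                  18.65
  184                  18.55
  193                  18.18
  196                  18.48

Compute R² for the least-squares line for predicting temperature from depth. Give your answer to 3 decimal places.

0.994

n = 7, Σx = 977, Σy = 139.58, Σxy = 18629.76, Σx² = 164499, Σy² = 2809.1492
Sxx = Σx² − (Σx)²/n = 164499 − 136361.285714 = 28137.714286
Sxy = Σxy − (Σx)(Σy)/n = 18629.76 − 19481.38 = -851.62
Syy = Σy² − (Σy)²/n = 2809.1492 − 2783.2252 = 25.924
R² = Sxy²/(Sxx·Syy) = (-851.62)²/(28137.714286·25.924) = 0.994262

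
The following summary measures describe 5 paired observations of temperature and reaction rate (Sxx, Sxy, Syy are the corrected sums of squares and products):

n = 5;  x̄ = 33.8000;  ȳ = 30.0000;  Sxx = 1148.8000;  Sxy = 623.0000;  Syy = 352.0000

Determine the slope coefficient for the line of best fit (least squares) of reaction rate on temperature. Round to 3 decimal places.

0.542

b = Sxy/Sxx = 623/1148.8 = 0.542305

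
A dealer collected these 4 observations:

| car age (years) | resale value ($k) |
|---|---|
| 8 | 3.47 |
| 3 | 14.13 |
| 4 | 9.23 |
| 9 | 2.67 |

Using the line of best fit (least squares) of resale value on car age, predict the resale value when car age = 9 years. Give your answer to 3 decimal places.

2.079

n = 4, Σx = 24, Σy = 29.5, Σxy = 131.1, Σx² = 170
Sxx = Σx² − (Σx)²/n = 170 − 144 = 26
Sxy = Σxy − (Σx)(Σy)/n = 131.1 − 177 = -45.9
b = Sxy/Sxx = -45.9/26 = -1.765385
a = ȳ − b·x̄ = 7.375 − (-1.765385)·6 = 17.967308
ŷ(9) = a + b·9 = 17.967308 + (-1.765385)·9 = 2.078846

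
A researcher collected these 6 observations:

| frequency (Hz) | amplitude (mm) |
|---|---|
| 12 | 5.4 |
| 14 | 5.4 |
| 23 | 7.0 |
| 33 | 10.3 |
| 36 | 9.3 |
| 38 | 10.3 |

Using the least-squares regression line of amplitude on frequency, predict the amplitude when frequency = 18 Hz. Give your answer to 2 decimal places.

6.36

n = 6, Σx = 156, Σy = 47.7, Σxy = 1367.5, Σx² = 4698
Sxx = Σx² − (Σx)²/n = 4698 − 4056 = 642
Sxy = Σxy − (Σx)(Σy)/n = 1367.5 − 1240.2 = 127.3
b = Sxy/Sxx = 127.3/642 = 0.198287
a = ȳ − b·x̄ = 7.95 − 0.198287·26 = 2.794548
ŷ(18) = a + b·18 = 2.794548 + 0.198287·18 = 6.363707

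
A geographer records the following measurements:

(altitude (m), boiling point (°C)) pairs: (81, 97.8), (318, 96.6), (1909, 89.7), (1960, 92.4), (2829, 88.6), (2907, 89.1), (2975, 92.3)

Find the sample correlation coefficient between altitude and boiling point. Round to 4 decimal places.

n = 7, Σx = 12979, Σy = 646.5, Σxy = 1175237.5, Σx² = 32898081, Σy² = 59788.31
Sxx = Σx² − (Σx)²/n = 32898081 − 24064920.142857 = 8833160.857143
Sxy = Σxy − (Σx)(Σy)/n = 1175237.5 − 1198703.357143 = -23465.857143
Syy = Σy² − (Σy)²/n = 59788.31 − 59708.892857 = 79.417143
r = Sxy/√(Sxx·Syy) = -23465.857143/√(701504397.671837) = -23465.857143/26485.928295 = -0.885975

-0.8860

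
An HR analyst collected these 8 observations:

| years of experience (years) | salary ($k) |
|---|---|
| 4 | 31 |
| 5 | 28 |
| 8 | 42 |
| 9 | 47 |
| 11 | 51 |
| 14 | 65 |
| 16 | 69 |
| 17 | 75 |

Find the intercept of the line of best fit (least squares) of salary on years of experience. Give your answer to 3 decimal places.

13.744

n = 8, Σx = 84, Σy = 408, Σxy = 4873, Σx² = 1048
Sxx = Σx² − (Σx)²/n = 1048 − 882 = 166
Sxy = Σxy − (Σx)(Σy)/n = 4873 − 4284 = 589
b = Sxy/Sxx = 589/166 = 3.548193
a = ȳ − b·x̄ = 51 − 3.548193·10.5 = 13.743976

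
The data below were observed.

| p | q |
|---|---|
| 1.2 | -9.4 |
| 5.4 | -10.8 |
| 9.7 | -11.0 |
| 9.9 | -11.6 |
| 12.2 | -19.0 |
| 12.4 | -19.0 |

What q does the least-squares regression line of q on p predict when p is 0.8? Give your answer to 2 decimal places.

n = 6, Σx = 50.8, Σy = -80.8, Σxy = -758.54, Σx² = 525.3
Sxx = Σx² − (Σx)²/n = 525.3 − 430.106667 = 95.193333
Sxy = Σxy − (Σx)(Σy)/n = -758.54 − (-684.106667) = -74.433333
b = Sxy/Sxx = -74.433333/95.193333 = -0.781918
a = ȳ − b·x̄ = -13.466667 − (-0.781918)·8.466667 = -6.846432
ŷ(0.8) = a + b·0.8 = -6.846432 + (-0.781918)·0.8 = -7.471966

-7.47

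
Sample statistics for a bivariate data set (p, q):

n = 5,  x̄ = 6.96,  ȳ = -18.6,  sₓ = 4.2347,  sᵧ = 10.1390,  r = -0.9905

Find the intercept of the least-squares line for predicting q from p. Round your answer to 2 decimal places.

b = r · sᵧ/sₓ = -0.9905 · 10.139/4.2347 = -2.371521
a = ȳ − b·x̄ = -18.6 − (-2.371521)·6.96 = -2.094215

-2.09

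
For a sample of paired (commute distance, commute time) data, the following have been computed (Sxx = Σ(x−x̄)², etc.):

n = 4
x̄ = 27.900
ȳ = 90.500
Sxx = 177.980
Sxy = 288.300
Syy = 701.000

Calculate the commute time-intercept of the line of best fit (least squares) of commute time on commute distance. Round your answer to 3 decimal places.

45.306

b = Sxy/Sxx = 288.3/177.98 = 1.619845
a = ȳ − b·x̄ = 90.5 − 1.619845·27.9 = 45.306327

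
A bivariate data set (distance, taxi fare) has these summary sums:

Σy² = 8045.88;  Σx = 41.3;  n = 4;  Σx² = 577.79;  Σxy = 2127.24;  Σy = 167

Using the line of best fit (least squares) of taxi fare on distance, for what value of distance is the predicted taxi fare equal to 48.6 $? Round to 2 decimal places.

12.90

Sxx = Σx² − (Σx)²/n = 577.79 − 426.4225 = 151.3675
Sxy = Σxy − (Σx)(Σy)/n = 2127.24 − 1724.275 = 402.965
b = Sxy/Sxx = 402.965/151.3675 = 2.662163
a = ȳ − b·x̄ = 41.75 − 2.662163·10.325 = 14.263164
Set a + b·x = 48.6: x = (48.6 − 14.263164) / 2.662163 = 12.898095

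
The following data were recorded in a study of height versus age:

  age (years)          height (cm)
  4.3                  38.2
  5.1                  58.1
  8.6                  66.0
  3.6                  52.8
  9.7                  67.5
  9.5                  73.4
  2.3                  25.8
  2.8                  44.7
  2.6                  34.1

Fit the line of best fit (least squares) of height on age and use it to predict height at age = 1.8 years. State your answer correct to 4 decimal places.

33.7216

n = 9, Σx = 48.5, Σy = 460.6, Σxy = 2843.46, Σx² = 335.65
Sxx = Σx² − (Σx)²/n = 335.65 − 261.361111 = 74.288889
Sxy = Σxy − (Σx)(Σy)/n = 2843.46 − 2482.122222 = 361.337778
b = Sxy/Sxx = 361.337778/74.288889 = 4.863955
a = ȳ − b·x̄ = 51.177778 − 4.863955·5.388889 = 24.966467
ŷ(1.8) = a + b·1.8 = 24.966467 + 4.863955·1.8 = 33.721585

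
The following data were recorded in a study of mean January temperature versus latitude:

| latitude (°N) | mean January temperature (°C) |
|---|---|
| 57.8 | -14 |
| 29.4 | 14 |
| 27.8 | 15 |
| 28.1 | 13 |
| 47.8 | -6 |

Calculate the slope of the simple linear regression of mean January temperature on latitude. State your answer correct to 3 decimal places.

n = 5, Σx = 190.9, Σy = 22, Σxy = 97.9, Σx² = 8052.49
Sxx = Σx² − (Σx)²/n = 8052.49 − 7288.562 = 763.928
Sxy = Σxy − (Σx)(Σy)/n = 97.9 − 839.96 = -742.06
b = Sxy/Sxx = -742.06/763.928 = -0.971374

-0.971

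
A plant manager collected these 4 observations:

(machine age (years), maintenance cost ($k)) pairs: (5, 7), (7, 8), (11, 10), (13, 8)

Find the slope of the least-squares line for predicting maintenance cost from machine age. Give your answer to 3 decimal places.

n = 4, Σx = 36, Σy = 33, Σxy = 305, Σx² = 364
Sxx = Σx² − (Σx)²/n = 364 − 324 = 40
Sxy = Σxy − (Σx)(Σy)/n = 305 − 297 = 8
b = Sxy/Sxx = 8/40 = 0.2

0.200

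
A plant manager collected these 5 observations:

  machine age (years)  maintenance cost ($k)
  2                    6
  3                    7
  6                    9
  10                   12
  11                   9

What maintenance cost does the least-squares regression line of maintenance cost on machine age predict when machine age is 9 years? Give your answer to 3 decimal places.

9.828

n = 5, Σx = 32, Σy = 43, Σxy = 306, Σx² = 270
Sxx = Σx² − (Σx)²/n = 270 − 204.8 = 65.2
Sxy = Σxy − (Σx)(Σy)/n = 306 − 275.2 = 30.8
b = Sxy/Sxx = 30.8/65.2 = 0.472393
a = ȳ − b·x̄ = 8.6 − 0.472393·6.4 = 5.576687
ŷ(9) = a + b·9 = 5.576687 + 0.472393·9 = 9.828221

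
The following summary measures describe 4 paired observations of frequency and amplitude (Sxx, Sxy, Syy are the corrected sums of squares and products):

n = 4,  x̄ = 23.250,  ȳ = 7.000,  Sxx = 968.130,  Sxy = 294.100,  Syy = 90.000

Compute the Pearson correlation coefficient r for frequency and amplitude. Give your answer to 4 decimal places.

0.9963

r = Sxy/√(Sxx·Syy) = 294.1/√(87131.7) = 294.1/295.180792 = 0.996339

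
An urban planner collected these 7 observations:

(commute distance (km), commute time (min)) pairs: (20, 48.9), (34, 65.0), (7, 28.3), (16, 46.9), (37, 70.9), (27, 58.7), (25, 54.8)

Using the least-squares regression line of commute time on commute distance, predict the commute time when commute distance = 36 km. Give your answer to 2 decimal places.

n = 7, Σx = 166, Σy = 373.5, Σxy = 9714.7, Σx² = 4584
Sxx = Σx² − (Σx)²/n = 4584 − 3936.571429 = 647.428571
Sxy = Σxy − (Σx)(Σy)/n = 9714.7 − 8857.285714 = 857.414286
b = Sxy/Sxx = 857.414286/647.428571 = 1.324338
a = ȳ − b·x̄ = 53.357143 − 1.324338·23.714286 = 21.951412
ŷ(36) = a + b·36 = 21.951412 + 1.324338·36 = 69.627582

69.63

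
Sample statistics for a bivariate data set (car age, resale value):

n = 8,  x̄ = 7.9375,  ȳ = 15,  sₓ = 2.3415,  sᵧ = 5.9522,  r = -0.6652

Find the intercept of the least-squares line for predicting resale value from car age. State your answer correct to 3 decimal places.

b = r · sᵧ/sₓ = -0.6652 · 5.9522/2.3415 = -1.690969
a = ȳ − b·x̄ = 15 − (-1.690969)·7.9375 = 28.422065

28.422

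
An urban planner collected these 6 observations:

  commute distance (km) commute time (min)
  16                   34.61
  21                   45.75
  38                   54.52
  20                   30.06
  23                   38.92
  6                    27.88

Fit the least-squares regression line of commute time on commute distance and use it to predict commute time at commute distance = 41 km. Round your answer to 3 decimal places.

n = 6, Σx = 124, Σy = 231.74, Σxy = 5249.91, Σx² = 3106
Sxx = Σx² − (Σx)²/n = 3106 − 2562.666667 = 543.333333
Sxy = Σxy − (Σx)(Σy)/n = 5249.91 − 4789.293333 = 460.616667
b = Sxy/Sxx = 460.616667/543.333333 = 0.847761
a = ȳ − b·x̄ = 38.623333 − 0.847761·20.666667 = 21.102945
ŷ(41) = a + b·41 = 21.102945 + 0.847761·41 = 55.861135

55.861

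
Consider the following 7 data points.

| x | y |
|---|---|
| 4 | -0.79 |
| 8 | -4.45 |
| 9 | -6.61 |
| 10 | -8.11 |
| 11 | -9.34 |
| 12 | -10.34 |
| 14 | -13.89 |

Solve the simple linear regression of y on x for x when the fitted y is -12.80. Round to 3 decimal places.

n = 7, Σx = 68, Σy = -53.53, Σxy = -600.63, Σx² = 722
Sxx = Σx² − (Σx)²/n = 722 − 660.571429 = 61.428571
Sxy = Σxy − (Σx)(Σy)/n = -600.63 − (-520.005714) = -80.624286
b = Sxy/Sxx = -80.624286/61.428571 = -1.312488
a = ȳ − b·x̄ = -7.647143 − (-1.312488)·9.714286 = 5.102744
Set a + b·x = -12.80: x = (-12.80 − 5.102744) / (-1.312488) = 13.640307

13.640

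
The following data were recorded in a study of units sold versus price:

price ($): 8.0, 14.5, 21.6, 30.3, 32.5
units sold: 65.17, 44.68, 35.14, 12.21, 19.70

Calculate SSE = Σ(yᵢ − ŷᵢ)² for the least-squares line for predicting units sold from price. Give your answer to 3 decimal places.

99.989

n = 5, Σx = 106.9, Σy = 176.9, Σxy = 2938.457, Σx² = 2715.15, Σy² = 8015.425
Sxx = Σx² − (Σx)²/n = 2715.15 − 2285.522 = 429.628
Sxy = Σxy − (Σx)(Σy)/n = 2938.457 − 3782.122 = -843.665
Syy = Σy² − (Σy)²/n = 8015.425 − 6258.722 = 1756.703
b = Sxy/Sxx = -843.665/429.628 = -1.963710
SSE = Syy − b·Sxy = 1756.703 − (-1.963710)·(-843.665) = 99.989210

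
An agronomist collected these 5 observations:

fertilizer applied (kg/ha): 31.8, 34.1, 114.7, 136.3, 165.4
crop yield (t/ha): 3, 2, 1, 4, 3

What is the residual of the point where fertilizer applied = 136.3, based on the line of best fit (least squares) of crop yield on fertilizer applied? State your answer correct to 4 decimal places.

n = 5, Σx = 482.3, Σy = 13, Σxy = 1319.7, Σx² = 61264.99
Sxx = Σx² − (Σx)²/n = 61264.99 − 46522.658 = 14742.332
Sxy = Σxy − (Σx)(Σy)/n = 1319.7 − 1253.98 = 65.72
b = Sxy/Sxx = 65.72/14742.332 = 0.004458
a = ȳ − b·x̄ = 2.6 − 0.004458·96.46 = 2.169990
ŷ(136.3) = 2.169990 + 0.004458·136.3 = 2.777603
residual = y − ŷ = 4 − 2.777603 = 1.222397

1.2224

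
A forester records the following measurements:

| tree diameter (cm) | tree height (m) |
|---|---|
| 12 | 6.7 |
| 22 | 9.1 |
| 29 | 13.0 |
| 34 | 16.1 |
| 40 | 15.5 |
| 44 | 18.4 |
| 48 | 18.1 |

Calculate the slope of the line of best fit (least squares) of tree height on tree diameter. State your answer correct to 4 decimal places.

n = 7, Σx = 229, Σy = 96.9, Σxy = 3503.4, Σx² = 8465
Sxx = Σx² − (Σx)²/n = 8465 − 7491.571429 = 973.428571
Sxy = Σxy − (Σx)(Σy)/n = 3503.4 − 3170.014286 = 333.385714
b = Sxy/Sxx = 333.385714/973.428571 = 0.342486

0.3425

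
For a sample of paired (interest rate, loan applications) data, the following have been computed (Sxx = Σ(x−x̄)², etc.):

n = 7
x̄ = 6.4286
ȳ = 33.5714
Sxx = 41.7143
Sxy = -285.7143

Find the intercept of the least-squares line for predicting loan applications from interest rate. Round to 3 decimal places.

b = Sxy/Sxx = -285.7143/41.7143 = -6.849313
a = ȳ − b·x̄ = 33.5714 − (-6.849313)·6.4286 = 77.602894

77.603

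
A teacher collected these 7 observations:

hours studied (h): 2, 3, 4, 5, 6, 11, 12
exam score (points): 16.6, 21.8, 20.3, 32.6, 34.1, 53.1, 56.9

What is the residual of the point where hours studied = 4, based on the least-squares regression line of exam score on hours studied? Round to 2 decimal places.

n = 7, Σx = 43, Σy = 235.4, Σxy = 1814.3, Σx² = 355
Sxx = Σx² − (Σx)²/n = 355 − 264.142857 = 90.857143
Sxy = Σxy − (Σx)(Σy)/n = 1814.3 − 1446.028571 = 368.271429
b = Sxy/Sxx = 368.271429/90.857143 = 4.053302
a = ȳ − b·x̄ = 33.628571 − 4.053302·6.142857 = 8.729717
ŷ(4) = 8.729717 + 4.053302·4 = 24.942925
residual = y − ŷ = 20.3 − 24.942925 = -4.642925

-4.64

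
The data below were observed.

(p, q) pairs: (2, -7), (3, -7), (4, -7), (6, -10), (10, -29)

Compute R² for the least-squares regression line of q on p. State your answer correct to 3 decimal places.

0.867

n = 5, Σx = 25, Σy = -60, Σxy = -413, Σx² = 165, Σy² = 1088
Sxx = Σx² − (Σx)²/n = 165 − 125 = 40
Sxy = Σxy − (Σx)(Σy)/n = -413 − (-300) = -113
Syy = Σy² − (Σy)²/n = 1088 − 720 = 368
R² = Sxy²/(Sxx·Syy) = (-113)²/(40·368) = 0.867459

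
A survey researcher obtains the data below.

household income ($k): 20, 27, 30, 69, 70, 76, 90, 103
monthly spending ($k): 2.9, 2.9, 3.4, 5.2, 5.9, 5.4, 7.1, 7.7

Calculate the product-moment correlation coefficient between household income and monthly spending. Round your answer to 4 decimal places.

n = 8, Σx = 485, Σy = 40.5, Σxy = 2852.6, Σx² = 36175, Σy² = 229.09
Sxx = Σx² − (Σx)²/n = 36175 − 29403.125 = 6771.875
Sxy = Σxy − (Σx)(Σy)/n = 2852.6 − 2455.3125 = 397.2875
Syy = Σy² − (Σy)²/n = 229.09 − 205.03125 = 24.05875
r = Sxy/√(Sxx·Syy) = 397.2875/√(162922.847656) = 397.2875/403.637025 = 0.984269

0.9843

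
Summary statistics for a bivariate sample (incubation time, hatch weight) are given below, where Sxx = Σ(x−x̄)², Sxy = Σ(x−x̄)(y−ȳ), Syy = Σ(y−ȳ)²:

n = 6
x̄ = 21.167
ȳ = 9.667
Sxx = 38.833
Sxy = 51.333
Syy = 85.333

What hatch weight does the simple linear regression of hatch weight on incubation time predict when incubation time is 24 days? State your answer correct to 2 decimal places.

13.41

b = Sxy/Sxx = 51.333/38.833 = 1.321891
a = ȳ − b·x̄ = 9.667 − 1.321891·21.167 = -18.313471
ŷ(24) = a + b·24 = -18.313471 + 1.321891·24 = 13.411918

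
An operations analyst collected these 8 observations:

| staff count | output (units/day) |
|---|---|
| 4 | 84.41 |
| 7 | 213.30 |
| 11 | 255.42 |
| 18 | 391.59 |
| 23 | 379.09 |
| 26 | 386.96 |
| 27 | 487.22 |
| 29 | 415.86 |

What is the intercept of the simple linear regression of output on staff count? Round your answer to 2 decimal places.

n = 8, Σx = 145, Σy = 2613.85, Σxy = 55683.89, Σx² = 3285
Sxx = Σx² − (Σx)²/n = 3285 − 2628.125 = 656.875
Sxy = Σxy − (Σx)(Σy)/n = 55683.89 − 47376.03125 = 8307.85875
b = Sxy/Sxx = 8307.85875/656.875 = 12.647549
a = ȳ − b·x̄ = 326.73125 − 12.647549·18.125 = 97.494424

97.49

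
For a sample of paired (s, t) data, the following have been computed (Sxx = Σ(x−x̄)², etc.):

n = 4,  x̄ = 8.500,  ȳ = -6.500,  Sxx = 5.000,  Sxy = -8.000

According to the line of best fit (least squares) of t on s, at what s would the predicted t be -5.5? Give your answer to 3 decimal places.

b = Sxy/Sxx = -8/5 = -1.6
a = ȳ − b·x̄ = -6.5 − (-1.6)·8.5 = 7.1
Set a + b·x = -5.5: x = (-5.5 − 7.1) / (-1.6) = 7.875

7.875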